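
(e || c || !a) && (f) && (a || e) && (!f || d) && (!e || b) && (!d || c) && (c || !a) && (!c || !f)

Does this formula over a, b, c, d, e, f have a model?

No

Unit clause (f) forces f = true.
Unit clause (d) forces d = true.
Unit clause (c) forces c = true.
That conflicts with the unit clause (!c).
No assignment satisfies every clause.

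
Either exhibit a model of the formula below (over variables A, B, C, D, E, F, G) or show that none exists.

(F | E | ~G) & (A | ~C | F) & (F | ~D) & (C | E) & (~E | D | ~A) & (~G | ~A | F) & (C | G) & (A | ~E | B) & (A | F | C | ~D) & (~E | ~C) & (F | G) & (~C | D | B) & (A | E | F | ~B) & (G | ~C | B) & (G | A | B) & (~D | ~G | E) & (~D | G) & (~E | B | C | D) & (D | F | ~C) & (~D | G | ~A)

A=0; B=1; C=0; D=1; E=1; F=1; G=1

Branch on F: set F = 1.
Branch on C: set C = 0.
From the singleton clause (E), E = 1.
From the singleton clause (G), G = 1.
Branch on D: set D = 1.
Branch on A: set A = 0.
From the singleton clause (B), B = 1.
This assignment satisfies each clause.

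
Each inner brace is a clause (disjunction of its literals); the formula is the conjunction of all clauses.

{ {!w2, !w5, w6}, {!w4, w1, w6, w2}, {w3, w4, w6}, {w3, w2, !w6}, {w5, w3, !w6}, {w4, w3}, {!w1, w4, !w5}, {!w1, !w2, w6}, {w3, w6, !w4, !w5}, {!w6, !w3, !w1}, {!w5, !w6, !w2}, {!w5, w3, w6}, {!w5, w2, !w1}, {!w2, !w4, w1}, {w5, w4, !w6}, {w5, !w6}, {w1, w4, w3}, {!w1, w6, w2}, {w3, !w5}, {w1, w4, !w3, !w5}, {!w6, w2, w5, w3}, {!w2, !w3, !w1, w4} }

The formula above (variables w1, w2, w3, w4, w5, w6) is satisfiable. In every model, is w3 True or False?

Suppose w3 = false.
Unit clause (w4) forces w4 = true.
Unit clause (!w5) forces w5 = false.
Unit clause (!w6) forces w6 = false.
Branch on w1: set w1 = true.
Unit clause (!w2) forces w2 = false.
That conflicts with the unit clause (w2).
Undo w1 and try w1 = false.
Unit clause (w2) forces w2 = true.
That conflicts with the unit clause (!w2).
Either choice for w1 ends in contradiction.
So every satisfying assignment has w3 = True.

True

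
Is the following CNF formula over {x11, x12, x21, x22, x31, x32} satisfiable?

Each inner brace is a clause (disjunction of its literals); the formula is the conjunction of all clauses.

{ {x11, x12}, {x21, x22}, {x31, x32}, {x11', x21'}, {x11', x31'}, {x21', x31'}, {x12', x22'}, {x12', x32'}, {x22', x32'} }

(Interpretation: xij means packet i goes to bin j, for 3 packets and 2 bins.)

No

Branch on x11: set x11 = 1.
From the singleton clause (x21'), x21 = 0.
From the singleton clause (x22), x22 = 1.
From the singleton clause (x31'), x31 = 0.
From the singleton clause (x32), x32 = 1.
Now (x32') is unsatisfied and unit — conflict.
So x11 must be the other value — set x11 = 0.
From the singleton clause (x12), x12 = 1.
From the singleton clause (x22'), x22 = 0.
From the singleton clause (x21), x21 = 1.
From the singleton clause (x31'), x31 = 0.
From the singleton clause (x32), x32 = 1.
Now (x32') is unsatisfied and unit — conflict.
Neither x11 = 1 nor x11 = 0 works.
No assignment satisfies every clause.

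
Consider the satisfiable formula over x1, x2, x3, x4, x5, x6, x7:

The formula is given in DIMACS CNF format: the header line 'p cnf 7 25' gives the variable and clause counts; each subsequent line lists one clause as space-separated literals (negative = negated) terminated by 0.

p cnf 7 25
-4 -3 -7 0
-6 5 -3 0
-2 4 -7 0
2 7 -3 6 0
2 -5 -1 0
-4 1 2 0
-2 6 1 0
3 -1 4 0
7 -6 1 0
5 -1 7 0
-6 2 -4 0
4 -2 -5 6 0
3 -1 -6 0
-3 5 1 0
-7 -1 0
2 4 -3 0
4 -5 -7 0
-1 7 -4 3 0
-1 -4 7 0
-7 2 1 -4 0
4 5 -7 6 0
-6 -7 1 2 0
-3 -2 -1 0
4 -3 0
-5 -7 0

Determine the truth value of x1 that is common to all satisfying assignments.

Suppose x1 = True.
The clause (¬x7) is unit, so x7 = False.
The clause (x5) is unit, so x5 = True.
The clause (x2) is unit, so x2 = True.
The clause (¬x4) is unit, so x4 = False.
The clause (x3) is unit, so x3 = True.
That conflicts with the unit clause (¬x3).
So every satisfying assignment has x1 = False.

False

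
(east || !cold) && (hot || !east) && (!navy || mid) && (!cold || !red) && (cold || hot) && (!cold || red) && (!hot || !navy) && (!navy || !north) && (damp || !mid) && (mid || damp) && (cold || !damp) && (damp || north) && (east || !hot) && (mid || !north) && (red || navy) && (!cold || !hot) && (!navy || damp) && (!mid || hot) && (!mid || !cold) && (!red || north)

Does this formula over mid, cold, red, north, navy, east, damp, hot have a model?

Unsatisfiable

Case east = true:
Unit clause (hot) forces hot = true.
Unit clause (!navy) forces navy = false.
Unit clause (red) forces red = true.
Unit clause (!cold) forces cold = false.
Unit clause (!damp) forces damp = false.
Unit clause (!mid) forces mid = false.
Now (mid) is unsatisfied and unit — conflict.
Undo east and try east = false.
Unit clause (!cold) forces cold = false.
Unit clause (hot) forces hot = true.
Now (!hot) is unsatisfied and unit — conflict.
Neither east = true nor east = false works.
No assignment satisfies every clause.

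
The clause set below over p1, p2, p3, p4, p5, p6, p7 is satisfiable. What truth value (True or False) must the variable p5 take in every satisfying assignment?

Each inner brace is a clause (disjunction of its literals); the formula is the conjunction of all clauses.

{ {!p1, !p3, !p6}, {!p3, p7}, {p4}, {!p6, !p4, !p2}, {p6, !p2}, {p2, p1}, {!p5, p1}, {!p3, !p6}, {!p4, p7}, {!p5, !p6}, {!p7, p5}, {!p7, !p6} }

True

Suppose p5 = false.
(p4) alone gives p4 = true.
(p7) alone gives p7 = true.
Now (!p7) is unsatisfied and unit — conflict.
So every satisfying assignment has p5 = True.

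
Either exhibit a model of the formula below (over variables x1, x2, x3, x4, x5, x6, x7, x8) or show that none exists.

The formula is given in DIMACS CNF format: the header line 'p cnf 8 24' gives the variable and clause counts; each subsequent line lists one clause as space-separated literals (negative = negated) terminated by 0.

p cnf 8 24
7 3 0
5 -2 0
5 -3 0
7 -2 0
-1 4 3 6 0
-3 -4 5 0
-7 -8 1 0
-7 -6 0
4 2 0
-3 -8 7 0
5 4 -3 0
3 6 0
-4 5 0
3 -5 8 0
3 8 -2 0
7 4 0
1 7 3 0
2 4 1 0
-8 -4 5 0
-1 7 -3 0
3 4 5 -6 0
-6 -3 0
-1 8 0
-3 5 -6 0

x1=True, x2=True, x3=True, x4=False, x5=True, x6=False, x7=True, x8=True

Case x7 = True:
Unit clause (¬x6) forces x6 = False.
Unit clause (x3) forces x3 = True.
Unit clause (x5) forces x5 = True.
Case x8 = True:
Unit clause (x1) forces x1 = True.
Case x4 = False:
Unit clause (x2) forces x2 = True.
This assignment satisfies each clause.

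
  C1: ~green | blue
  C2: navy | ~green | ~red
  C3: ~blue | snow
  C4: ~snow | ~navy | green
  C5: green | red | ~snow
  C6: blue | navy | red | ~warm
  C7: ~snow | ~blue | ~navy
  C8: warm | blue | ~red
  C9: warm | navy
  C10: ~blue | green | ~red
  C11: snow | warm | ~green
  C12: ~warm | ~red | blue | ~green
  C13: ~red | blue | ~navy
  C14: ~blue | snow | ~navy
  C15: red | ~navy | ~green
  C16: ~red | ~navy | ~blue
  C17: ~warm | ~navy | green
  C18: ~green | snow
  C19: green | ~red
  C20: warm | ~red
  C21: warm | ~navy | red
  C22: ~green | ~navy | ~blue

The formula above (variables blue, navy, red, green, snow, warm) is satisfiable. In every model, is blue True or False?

True

Suppose blue = 0.
Unit clause (~green) forces green = 0.
Unit clause (~red) forces red = 0.
Unit clause (~snow) forces snow = 0.
Suppose navy = 1.
Unit clause (~warm) forces warm = 0.
That conflicts with the unit clause (warm).
That branch fails; take navy = 0 instead.
Unit clause (~warm) forces warm = 0.
That conflicts with the unit clause (warm).
Either choice for navy ends in contradiction.
So every satisfying assignment has blue = True.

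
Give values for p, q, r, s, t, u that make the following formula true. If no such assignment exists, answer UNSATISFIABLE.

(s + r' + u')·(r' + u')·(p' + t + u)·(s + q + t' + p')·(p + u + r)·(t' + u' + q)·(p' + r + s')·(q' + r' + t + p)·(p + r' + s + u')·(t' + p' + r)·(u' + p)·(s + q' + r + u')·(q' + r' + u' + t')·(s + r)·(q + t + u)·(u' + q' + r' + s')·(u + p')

Suppose r = 1.
The clause (u') is unit, so u = 0.
The clause (p') is unit, so p = 0.
Suppose q = 1.
The clause (t) is unit, so t = 1.
Every clause is now satisfied; s is unconstrained.

p ↦ 0, q ↦ 1, r ↦ 1, s ↦ 0, t ↦ 1, u ↦ 0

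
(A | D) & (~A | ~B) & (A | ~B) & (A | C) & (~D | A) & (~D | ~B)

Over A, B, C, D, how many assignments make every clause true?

There are 2^4 = 16 truth assignments over (A, B, C, D).
Split on B. With B = 1, the clauses containing B are satisfied and ~B drops from the rest; 0 of the 2^3 = 8 assignments to the other variables satisfy what remains.
With B = 0, by the same count on the reduced clause set, 4 assignments work.
Total: 0 + 4 = 4.

4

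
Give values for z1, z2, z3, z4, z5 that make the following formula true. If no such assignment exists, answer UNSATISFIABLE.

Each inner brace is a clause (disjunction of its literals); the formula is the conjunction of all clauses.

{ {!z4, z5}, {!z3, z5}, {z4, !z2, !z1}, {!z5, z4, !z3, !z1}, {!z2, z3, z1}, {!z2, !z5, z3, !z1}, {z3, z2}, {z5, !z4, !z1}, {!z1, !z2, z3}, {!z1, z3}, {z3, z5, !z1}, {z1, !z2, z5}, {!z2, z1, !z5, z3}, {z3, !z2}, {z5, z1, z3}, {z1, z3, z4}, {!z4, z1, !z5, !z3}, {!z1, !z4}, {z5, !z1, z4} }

Case z4 = false:
Case z3 = true:
(z5) alone gives z5 = true.
(!z1) alone gives z1 = false.
No clause remains; z2 is free.

z1: false, z2: false, z3: true, z4: false, z5: true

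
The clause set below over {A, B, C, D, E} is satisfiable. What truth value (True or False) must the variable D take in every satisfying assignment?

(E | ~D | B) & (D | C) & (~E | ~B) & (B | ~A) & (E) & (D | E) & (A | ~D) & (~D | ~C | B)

Suppose D = 1.
(E) alone gives E = 1.
(~B) alone gives B = 0.
(~A) alone gives A = 0.
But (A) is also a unit clause — contradiction.
So every satisfying assignment has D = False.

False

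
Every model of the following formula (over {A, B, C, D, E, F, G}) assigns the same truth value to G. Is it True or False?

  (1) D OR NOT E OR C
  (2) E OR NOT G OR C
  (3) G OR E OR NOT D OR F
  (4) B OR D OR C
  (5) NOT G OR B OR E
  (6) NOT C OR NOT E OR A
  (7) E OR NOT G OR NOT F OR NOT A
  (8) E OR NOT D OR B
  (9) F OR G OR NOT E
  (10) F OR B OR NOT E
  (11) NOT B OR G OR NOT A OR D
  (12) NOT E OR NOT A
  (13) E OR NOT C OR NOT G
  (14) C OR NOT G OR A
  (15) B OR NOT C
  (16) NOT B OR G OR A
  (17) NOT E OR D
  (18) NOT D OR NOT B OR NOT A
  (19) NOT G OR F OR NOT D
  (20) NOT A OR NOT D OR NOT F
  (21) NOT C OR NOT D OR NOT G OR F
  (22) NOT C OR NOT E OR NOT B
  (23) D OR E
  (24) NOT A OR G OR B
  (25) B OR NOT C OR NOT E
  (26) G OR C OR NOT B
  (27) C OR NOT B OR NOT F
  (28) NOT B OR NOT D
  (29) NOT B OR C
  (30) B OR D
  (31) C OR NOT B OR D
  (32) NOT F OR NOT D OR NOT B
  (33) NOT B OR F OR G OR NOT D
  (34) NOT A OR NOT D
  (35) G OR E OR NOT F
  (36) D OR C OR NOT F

Suppose G = true.
Case E = true:
Unit clause (NOT A) forces A = false.
Unit clause (NOT C) forces C = false.
Now (C) is unsatisfied and unit — conflict.
Backtrack on E: now try E = false.
Unit clause (C) forces C = true.
Now (NOT C) is unsatisfied and unit — conflict.
Either choice for E ends in contradiction.
So every satisfying assignment has G = False.

False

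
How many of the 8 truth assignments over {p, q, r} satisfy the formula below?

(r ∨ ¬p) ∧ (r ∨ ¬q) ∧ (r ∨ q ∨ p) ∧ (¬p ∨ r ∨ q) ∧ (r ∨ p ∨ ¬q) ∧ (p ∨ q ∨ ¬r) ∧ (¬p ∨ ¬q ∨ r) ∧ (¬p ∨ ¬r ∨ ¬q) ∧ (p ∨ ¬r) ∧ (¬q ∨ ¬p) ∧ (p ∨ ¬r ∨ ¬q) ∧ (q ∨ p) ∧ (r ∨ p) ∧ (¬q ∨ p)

There are 2^3 = 8 truth assignments over (p, q, r).
Split on q. With q = True, the clauses containing q are satisfied and ¬q drops from the rest; 0 of the 2^2 = 4 assignments to the other variables satisfy what remains.
With q = False, by the same count on the reduced clause set, 1 assignment works.
Total: 0 + 1 = 1.

1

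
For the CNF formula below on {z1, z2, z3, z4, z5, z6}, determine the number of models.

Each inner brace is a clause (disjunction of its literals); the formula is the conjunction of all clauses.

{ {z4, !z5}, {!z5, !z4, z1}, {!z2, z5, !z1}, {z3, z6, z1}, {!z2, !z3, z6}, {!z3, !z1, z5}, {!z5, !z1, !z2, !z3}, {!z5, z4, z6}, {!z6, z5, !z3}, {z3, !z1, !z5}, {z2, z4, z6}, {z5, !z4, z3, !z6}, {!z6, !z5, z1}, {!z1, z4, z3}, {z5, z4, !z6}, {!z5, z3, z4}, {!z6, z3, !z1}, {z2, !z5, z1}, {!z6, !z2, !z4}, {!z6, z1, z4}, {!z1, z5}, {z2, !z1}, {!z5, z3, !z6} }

There are 2^6 = 64 truth assignments over (z1, z2, z3, z4, z5, z6).
Split on z6. With z6 = true, the clauses containing z6 are satisfied and !z6 drops from the rest; 0 of the 2^5 = 32 assignments to the other variables satisfy what remains.
With z6 = false, by the same count on the reduced clause set, 1 assignment works.
(One model: z1=F, z2=F, z3=T, z4=T, z5=F, z6=F.)
Total: 0 + 1 = 1.

1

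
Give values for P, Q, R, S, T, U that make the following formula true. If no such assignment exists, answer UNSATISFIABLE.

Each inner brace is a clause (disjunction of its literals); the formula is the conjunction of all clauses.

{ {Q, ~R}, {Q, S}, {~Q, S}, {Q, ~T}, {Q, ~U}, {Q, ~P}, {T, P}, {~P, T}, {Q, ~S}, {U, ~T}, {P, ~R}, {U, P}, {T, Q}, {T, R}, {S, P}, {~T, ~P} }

P ↦ 0, Q ↦ 1, R ↦ 0, S ↦ 1, T ↦ 1, U ↦ 1

Case Q = 1:
The clause (S) is unit, so S = 1.
Case T = 1:
The clause (U) is unit, so U = 1.
The clause (~P) is unit, so P = 0.
The clause (~R) is unit, so R = 0.
All clauses are satisfied.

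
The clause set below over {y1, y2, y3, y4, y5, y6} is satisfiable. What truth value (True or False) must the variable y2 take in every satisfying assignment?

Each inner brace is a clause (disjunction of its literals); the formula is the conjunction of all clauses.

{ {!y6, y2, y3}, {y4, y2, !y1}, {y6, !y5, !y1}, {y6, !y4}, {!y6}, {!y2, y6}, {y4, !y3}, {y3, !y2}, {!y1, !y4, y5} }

False

Suppose y2 = true.
Unit clause (!y6) forces y6 = false.
Now (y6) is unsatisfied and unit — conflict.
So every satisfying assignment has y2 = False.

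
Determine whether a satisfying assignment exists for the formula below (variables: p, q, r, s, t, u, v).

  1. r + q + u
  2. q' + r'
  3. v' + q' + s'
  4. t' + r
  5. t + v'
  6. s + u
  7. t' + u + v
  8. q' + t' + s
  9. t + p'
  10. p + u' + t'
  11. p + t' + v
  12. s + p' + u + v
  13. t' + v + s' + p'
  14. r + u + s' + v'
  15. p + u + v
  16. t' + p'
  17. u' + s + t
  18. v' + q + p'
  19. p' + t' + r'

Case q = 1:
The clause (r') is unit, so r = 0.
The clause (t') is unit, so t = 0.
The clause (v') is unit, so v = 0.
The clause (p') is unit, so p = 0.
The clause (u) is unit, so u = 1.
The clause (s) is unit, so s = 1.
All clauses are satisfied.
A satisfying assignment: p: 0,  q: 1,  r: 0,  s: 1,  t: 0,  u: 1,  v: 0.

Yes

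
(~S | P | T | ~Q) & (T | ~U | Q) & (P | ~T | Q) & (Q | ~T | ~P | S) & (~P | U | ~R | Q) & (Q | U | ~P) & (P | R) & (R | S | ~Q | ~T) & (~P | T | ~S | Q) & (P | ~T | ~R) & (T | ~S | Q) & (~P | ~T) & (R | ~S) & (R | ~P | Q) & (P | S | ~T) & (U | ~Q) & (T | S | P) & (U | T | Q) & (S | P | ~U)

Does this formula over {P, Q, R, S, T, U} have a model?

Yes, satisfiable

Try P = 1.
The clause (~T) is unit, so T = 0.
Try U = 1.
The clause (Q) is unit, so Q = 1.
Try R = 1.
All clauses hold; S can take either value.
A satisfying assignment: P=1, Q=1, R=1, S=1, T=0, U=1.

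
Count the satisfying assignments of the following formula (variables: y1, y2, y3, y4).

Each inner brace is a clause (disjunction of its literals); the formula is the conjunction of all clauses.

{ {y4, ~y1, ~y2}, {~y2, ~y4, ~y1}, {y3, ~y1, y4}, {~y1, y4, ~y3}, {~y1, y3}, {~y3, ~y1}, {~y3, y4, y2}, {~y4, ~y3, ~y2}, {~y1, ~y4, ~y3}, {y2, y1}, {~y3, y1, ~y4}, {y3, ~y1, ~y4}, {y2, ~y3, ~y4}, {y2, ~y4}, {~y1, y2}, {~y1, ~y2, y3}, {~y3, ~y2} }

2

There are 2^4 = 16 truth assignments over (y1, y2, y3, y4).
Check each against the 17 clauses (columns in the order y1, y2, y3, y4):
  F F F F  ✗ fails (y2 | y1)
  F F F T  ✗ fails (y2 | y1)
  F F T F  ✗ fails (~y3 | y4 | y2)
  F F T T  ✗ fails (y2 | y1)
  F T F F  ✓ satisfies all
  F T F T  ✓ satisfies all
  F T T F  ✗ fails (~y3 | ~y2)
  F T T T  ✗ fails (~y4 | ~y3 | ~y2)
  T F F F  ✗ fails (y3 | ~y1 | y4)
  T F F T  ✗ fails (~y1 | y3)
  T F T F  ✗ fails (~y1 | y4 | ~y3)
  T F T T  ✗ fails (~y3 | ~y1)
  T T F F  ✗ fails (y4 | ~y1 | ~y2)
  T T F T  ✗ fails (~y2 | ~y4 | ~y1)
  T T T F  ✗ fails (y4 | ~y1 | ~y2)
  T T T T  ✗ fails (~y2 | ~y4 | ~y1)
2 of the 16 rows are models.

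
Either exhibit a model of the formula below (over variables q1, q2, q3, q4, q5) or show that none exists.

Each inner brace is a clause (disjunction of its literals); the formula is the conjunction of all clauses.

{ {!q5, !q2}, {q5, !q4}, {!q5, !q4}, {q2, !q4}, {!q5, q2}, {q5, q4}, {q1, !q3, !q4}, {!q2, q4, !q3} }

UNSATISFIABLE

Case q5 = false:
Unit clause (!q4) forces q4 = false.
But (q4) is also a unit clause — contradiction.
So q5 must be the other value — set q5 = true.
Unit clause (!q2) forces q2 = false.
But (q2) is also a unit clause — contradiction.
Either choice for q5 ends in contradiction.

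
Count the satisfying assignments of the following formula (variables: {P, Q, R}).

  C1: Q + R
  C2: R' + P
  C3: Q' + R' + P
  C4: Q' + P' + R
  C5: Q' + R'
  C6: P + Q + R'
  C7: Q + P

There are 2^3 = 8 truth assignments over (P, Q, R).
Check each against the 7 clauses (columns in the order P, Q, R):
  F F F  ✗ fails (Q + R)
  F F T  ✗ fails (R' + P)
  F T F  ✓ satisfies all
  F T T  ✗ fails (R' + P)
  T F F  ✗ fails (Q + R)
  T F T  ✓ satisfies all
  T T F  ✗ fails (Q' + P' + R)
  T T T  ✗ fails (Q' + R')
2 of the 8 rows are models.

2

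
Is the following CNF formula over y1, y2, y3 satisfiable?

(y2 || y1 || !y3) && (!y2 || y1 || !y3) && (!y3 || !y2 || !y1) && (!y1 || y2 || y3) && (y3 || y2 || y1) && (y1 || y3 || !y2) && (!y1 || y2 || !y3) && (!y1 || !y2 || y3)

Suppose y2 = true.
Suppose y1 = true.
The clause (!y3) is unit, so y3 = false.
But (y3) is also a unit clause — contradiction.
Undo y1 and try y1 = false.
The clause (!y3) is unit, so y3 = false.
But (y3) is also a unit clause — contradiction.
Neither y1 = true nor y1 = false works.
Undo y2 and try y2 = false.
Suppose y1 = true.
The clause (y3) is unit, so y3 = true.
But (!y3) is also a unit clause — contradiction.
Undo y1 and try y1 = false.
The clause (!y3) is unit, so y3 = false.
But (y3) is also a unit clause — contradiction.
Neither y1 = true nor y1 = false works.
Neither y2 = true nor y2 = false works.
No assignment satisfies every clause.

No, unsatisfiable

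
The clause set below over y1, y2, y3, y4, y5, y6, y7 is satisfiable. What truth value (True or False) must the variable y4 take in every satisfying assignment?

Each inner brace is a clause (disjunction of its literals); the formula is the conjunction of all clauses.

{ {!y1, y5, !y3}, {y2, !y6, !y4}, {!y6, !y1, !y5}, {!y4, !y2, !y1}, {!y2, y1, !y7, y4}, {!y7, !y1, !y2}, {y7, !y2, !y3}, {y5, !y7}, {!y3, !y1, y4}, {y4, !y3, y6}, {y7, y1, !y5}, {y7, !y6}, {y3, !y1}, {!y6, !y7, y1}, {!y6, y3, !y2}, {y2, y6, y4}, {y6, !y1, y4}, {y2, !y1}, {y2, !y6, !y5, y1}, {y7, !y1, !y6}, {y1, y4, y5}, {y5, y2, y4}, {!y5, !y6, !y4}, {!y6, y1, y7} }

Suppose y4 = false.
Suppose y5 = true.
Suppose y6 = false.
(!y3) alone gives y3 = false.
(!y1) alone gives y1 = false.
(y7) alone gives y7 = true.
(!y2) alone gives y2 = false.
That conflicts with the unit clause (y2).
Backtrack on y6: now try y6 = true.
(!y1) alone gives y1 = false.
(y7) alone gives y7 = true.
That conflicts with the unit clause (!y7).
Either choice for y6 ends in contradiction.
Backtrack on y5: now try y5 = false.
(!y7) alone gives y7 = false.
(!y6) alone gives y6 = false.
(!y3) alone gives y3 = false.
(!y1) alone gives y1 = false.
That conflicts with the unit clause (y1).
Either choice for y5 ends in contradiction.
So every satisfying assignment has y4 = True.

True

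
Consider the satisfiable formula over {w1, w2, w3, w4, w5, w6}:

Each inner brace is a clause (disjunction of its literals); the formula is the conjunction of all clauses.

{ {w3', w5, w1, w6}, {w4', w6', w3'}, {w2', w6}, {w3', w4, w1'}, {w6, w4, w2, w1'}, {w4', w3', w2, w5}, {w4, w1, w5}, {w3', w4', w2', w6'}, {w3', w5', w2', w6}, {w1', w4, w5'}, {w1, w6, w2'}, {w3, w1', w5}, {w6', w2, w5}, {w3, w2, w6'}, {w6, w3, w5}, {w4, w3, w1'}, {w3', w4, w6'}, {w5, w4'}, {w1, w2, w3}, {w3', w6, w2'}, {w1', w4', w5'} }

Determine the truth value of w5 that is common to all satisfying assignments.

Suppose w5 = 0.
(w4') alone gives w4 = 0.
(w1) alone gives w1 = 1.
(w3') alone gives w3 = 0.
That conflicts with the unit clause (w3).
So every satisfying assignment has w5 = True.

True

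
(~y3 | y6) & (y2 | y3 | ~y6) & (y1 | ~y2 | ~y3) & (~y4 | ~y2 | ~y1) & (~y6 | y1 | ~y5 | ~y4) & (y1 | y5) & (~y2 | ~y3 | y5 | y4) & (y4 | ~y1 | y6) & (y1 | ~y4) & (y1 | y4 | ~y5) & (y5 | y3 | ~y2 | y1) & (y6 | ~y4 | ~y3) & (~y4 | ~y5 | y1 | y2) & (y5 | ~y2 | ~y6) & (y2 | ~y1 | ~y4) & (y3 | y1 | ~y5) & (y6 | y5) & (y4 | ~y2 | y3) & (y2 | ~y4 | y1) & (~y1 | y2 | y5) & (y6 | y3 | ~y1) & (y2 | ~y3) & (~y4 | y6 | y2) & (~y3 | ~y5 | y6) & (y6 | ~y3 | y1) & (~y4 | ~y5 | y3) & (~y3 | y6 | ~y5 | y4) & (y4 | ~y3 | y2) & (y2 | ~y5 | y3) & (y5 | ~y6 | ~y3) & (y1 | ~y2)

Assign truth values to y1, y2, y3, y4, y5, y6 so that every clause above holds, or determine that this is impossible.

Suppose y3 = 1.
The clause (y6) is unit, so y6 = 1.
The clause (y2) is unit, so y2 = 1.
The clause (y1) is unit, so y1 = 1.
The clause (~y4) is unit, so y4 = 0.
The clause (y5) is unit, so y5 = 1.
Every clause now holds.

y1: 1,  y2: 1,  y3: 1,  y4: 0,  y5: 1,  y6: 1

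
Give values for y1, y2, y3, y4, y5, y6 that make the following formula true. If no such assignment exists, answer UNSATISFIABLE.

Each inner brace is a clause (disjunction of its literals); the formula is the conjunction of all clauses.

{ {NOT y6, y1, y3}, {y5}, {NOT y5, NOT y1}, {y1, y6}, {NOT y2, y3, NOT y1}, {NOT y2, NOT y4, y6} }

y1: false; y2: false; y3: true; y4: true; y5: true; y6: true

From the singleton clause (y5), y5 = true.
From the singleton clause (NOT y1), y1 = false.
From the singleton clause (y6), y6 = true.
From the singleton clause (y3), y3 = true.
No clause remains; y2, y4 are free.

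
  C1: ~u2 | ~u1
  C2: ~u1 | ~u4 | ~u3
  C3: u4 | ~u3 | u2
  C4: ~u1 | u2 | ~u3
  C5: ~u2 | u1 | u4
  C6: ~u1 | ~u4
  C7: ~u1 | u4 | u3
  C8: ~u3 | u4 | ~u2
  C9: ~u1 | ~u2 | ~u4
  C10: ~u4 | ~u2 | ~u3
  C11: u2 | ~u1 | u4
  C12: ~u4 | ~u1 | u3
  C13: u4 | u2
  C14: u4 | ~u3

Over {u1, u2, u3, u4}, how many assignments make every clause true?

3

There are 2^4 = 16 truth assignments over (u1, u2, u3, u4).
Check each against the 14 clauses (columns in the order u1, u2, u3, u4):
  F F F F  ✗ fails (u4 | u2)
  F F F T  ✓ satisfies all
  F F T F  ✗ fails (u4 | ~u3 | u2)
  F F T T  ✓ satisfies all
  F T F F  ✗ fails (~u2 | u1 | u4)
  F T F T  ✓ satisfies all
  F T T F  ✗ fails (~u2 | u1 | u4)
  F T T T  ✗ fails (~u4 | ~u2 | ~u3)
  T F F F  ✗ fails (~u1 | u4 | u3)
  T F F T  ✗ fails (~u1 | ~u4)
  T F T F  ✗ fails (u4 | ~u3 | u2)
  T F T T  ✗ fails (~u1 | ~u4 | ~u3)
  T T F F  ✗ fails (~u2 | ~u1)
  T T F T  ✗ fails (~u2 | ~u1)
  T T T F  ✗ fails (~u2 | ~u1)
  T T T T  ✗ fails (~u2 | ~u1)
3 of the 16 rows are models.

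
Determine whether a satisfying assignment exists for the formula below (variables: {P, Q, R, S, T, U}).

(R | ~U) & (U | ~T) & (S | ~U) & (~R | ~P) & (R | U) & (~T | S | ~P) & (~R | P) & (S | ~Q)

Unsatisfiable

Suppose R = 1.
(~P) alone gives P = 0.
That conflicts with the unit clause (P).
Backtrack on R: now try R = 0.
(~U) alone gives U = 0.
That conflicts with the unit clause (U).
Neither R = 1 nor R = 0 works.
No assignment satisfies every clause.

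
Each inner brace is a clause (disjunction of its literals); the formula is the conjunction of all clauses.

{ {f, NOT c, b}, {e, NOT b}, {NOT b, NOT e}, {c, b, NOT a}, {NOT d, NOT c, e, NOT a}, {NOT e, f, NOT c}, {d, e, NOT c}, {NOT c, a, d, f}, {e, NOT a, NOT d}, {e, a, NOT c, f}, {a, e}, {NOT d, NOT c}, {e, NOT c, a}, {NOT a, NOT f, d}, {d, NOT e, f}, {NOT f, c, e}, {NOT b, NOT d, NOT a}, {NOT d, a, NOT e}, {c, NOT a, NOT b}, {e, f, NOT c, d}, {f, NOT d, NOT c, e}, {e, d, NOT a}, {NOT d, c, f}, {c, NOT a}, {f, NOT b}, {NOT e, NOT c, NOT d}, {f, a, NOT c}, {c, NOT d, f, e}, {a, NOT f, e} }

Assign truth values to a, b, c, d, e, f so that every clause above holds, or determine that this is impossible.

a: false,  b: false,  c: true,  d: false,  e: true,  f: true

Try e = true.
From the singleton clause (NOT b), b = false.
Try f = true.
Try c = true.
From the singleton clause (NOT d), d = false.
From the singleton clause (NOT a), a = false.
Every clause now holds.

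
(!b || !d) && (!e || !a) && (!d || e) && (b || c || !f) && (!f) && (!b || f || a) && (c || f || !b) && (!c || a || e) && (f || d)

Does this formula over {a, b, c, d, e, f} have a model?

Yes, satisfiable

The clause (!f) is unit, so f = false.
The clause (d) is unit, so d = true.
The clause (!b) is unit, so b = false.
The clause (e) is unit, so e = true.
The clause (!a) is unit, so a = false.
Every clause is now satisfied; c is unconstrained.
A satisfying assignment: a ↦ false,  b ↦ false,  c ↦ true,  d ↦ true,  e ↦ true,  f ↦ false.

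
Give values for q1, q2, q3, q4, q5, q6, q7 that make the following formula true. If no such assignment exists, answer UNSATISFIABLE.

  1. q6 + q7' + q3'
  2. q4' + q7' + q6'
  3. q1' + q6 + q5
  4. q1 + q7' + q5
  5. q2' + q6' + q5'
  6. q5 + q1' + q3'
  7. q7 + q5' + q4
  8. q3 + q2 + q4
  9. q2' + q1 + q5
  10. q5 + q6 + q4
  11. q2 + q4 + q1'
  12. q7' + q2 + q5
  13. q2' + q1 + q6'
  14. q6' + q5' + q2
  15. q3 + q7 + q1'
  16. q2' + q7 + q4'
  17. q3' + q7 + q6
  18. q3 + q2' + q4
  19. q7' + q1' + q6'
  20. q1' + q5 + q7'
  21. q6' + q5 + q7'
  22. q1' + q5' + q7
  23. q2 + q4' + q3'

q1 ↦ 1,  q2 ↦ 0,  q3 ↦ 0,  q4 ↦ 1,  q5 ↦ 1,  q6 ↦ 0,  q7 ↦ 1

Suppose q6 = 0.
Suppose q7 = 1.
Unit clause (q3') forces q3 = 0.
Suppose q1 = 1.
Unit clause (q5) forces q5 = 1.
Suppose q2 = 0.
Unit clause (q4) forces q4 = 1.
All clauses are satisfied.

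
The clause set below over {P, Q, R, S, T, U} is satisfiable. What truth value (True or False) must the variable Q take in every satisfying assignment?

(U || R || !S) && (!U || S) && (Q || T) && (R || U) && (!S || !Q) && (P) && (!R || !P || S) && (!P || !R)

Suppose Q = true.
The clause (!S) is unit, so S = false.
The clause (!U) is unit, so U = false.
The clause (R) is unit, so R = true.
The clause (P) is unit, so P = true.
Now (!P) is unsatisfied and unit — conflict.
So every satisfying assignment has Q = False.

False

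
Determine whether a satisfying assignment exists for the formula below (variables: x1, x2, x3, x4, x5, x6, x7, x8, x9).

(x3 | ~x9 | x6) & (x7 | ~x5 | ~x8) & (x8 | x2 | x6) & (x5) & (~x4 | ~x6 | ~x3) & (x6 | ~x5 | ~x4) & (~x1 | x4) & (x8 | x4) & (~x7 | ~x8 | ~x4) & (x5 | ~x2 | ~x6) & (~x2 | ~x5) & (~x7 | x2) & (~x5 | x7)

Unsatisfiable

The clause (x5) is unit, so x5 = 1.
The clause (~x2) is unit, so x2 = 0.
The clause (~x7) is unit, so x7 = 0.
That conflicts with the unit clause (x7).
No assignment satisfies every clause.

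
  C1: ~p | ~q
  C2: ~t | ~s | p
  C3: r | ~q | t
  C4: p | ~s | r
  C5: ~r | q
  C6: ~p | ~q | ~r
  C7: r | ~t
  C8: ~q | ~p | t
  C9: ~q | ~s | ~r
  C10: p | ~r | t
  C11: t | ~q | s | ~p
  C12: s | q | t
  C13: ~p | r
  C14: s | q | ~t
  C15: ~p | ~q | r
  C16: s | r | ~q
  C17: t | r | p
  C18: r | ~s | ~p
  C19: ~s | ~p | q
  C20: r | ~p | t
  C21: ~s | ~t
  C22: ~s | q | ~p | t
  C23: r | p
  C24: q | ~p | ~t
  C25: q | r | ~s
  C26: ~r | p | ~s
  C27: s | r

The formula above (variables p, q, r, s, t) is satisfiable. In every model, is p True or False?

Suppose p = 1.
(~q) alone gives q = 0.
(~r) alone gives r = 0.
Now (r) is unsatisfied and unit — conflict.
So every satisfying assignment has p = False.

False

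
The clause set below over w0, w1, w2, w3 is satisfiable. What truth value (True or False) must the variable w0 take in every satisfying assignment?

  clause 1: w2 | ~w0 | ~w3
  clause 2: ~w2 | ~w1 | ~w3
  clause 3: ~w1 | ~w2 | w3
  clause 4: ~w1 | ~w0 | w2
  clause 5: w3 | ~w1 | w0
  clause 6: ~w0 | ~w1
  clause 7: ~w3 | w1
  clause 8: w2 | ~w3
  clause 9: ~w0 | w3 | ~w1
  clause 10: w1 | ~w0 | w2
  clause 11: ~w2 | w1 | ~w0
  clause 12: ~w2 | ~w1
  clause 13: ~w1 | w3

False

Suppose w0 = 1.
Unit clause (~w1) forces w1 = 0.
Unit clause (~w3) forces w3 = 0.
Unit clause (w2) forces w2 = 1.
That conflicts with the unit clause (~w2).
So every satisfying assignment has w0 = False.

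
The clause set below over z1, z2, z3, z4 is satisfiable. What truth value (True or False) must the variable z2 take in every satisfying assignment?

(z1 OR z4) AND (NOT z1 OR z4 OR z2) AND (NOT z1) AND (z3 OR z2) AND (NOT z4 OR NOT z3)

True

Suppose z2 = false.
The clause (NOT z1) is unit, so z1 = false.
The clause (z4) is unit, so z4 = true.
The clause (z3) is unit, so z3 = true.
That conflicts with the unit clause (NOT z3).
So every satisfying assignment has z2 = True.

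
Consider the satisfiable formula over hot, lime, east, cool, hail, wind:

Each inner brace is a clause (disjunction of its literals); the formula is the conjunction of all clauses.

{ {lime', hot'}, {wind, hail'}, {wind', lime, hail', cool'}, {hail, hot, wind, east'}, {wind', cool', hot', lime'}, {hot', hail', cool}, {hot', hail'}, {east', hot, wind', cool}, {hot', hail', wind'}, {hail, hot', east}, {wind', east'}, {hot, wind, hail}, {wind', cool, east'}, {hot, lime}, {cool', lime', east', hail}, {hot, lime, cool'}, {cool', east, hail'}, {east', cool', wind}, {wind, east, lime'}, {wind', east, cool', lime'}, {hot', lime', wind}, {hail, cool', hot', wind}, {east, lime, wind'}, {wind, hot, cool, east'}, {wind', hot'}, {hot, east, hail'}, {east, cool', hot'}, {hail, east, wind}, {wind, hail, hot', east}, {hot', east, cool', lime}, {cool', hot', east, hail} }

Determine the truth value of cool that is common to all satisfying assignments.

False

Suppose cool = 1.
Suppose lime = 0.
Unit clause (hot) forces hot = 1.
Unit clause (hail') forces hail = 0.
Unit clause (east) forces east = 1.
Unit clause (wind') forces wind = 0.
But (wind) is also a unit clause — contradiction.
Undo lime and try lime = 1.
Unit clause (hot') forces hot = 0.
Suppose wind = 1.
Unit clause (east') forces east = 0.
But (east) is also a unit clause — contradiction.
Undo wind and try wind = 0.
Unit clause (hail') forces hail = 0.
But (hail) is also a unit clause — contradiction.
Either choice for wind ends in contradiction.
Either choice for lime ends in contradiction.
So every satisfying assignment has cool = False.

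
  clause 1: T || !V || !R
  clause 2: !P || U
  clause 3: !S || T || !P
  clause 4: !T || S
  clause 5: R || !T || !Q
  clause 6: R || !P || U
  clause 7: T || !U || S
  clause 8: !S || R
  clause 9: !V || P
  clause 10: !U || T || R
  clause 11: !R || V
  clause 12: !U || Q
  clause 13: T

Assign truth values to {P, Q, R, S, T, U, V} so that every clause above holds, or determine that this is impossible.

Unit clause (T) forces T = true.
Unit clause (S) forces S = true.
Unit clause (R) forces R = true.
Unit clause (V) forces V = true.
Unit clause (P) forces P = true.
Unit clause (U) forces U = true.
Unit clause (Q) forces Q = true.
Every clause now holds.

P=true; Q=true; R=true; S=true; T=true; U=true; V=true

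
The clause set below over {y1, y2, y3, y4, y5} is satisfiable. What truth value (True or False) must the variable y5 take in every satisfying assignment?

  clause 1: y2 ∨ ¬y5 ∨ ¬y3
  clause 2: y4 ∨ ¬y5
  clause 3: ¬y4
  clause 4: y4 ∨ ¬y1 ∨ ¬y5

False

Suppose y5 = True.
The clause (y4) is unit, so y4 = True.
That conflicts with the unit clause (¬y4).
So every satisfying assignment has y5 = False.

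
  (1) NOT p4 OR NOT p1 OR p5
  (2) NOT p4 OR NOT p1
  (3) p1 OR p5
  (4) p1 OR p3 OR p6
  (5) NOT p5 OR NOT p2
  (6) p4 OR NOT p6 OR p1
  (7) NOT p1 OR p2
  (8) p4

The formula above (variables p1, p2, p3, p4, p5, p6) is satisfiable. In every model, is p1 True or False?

False

Suppose p1 = true.
The clause (NOT p4) is unit, so p4 = false.
That conflicts with the unit clause (p4).
So every satisfying assignment has p1 = False.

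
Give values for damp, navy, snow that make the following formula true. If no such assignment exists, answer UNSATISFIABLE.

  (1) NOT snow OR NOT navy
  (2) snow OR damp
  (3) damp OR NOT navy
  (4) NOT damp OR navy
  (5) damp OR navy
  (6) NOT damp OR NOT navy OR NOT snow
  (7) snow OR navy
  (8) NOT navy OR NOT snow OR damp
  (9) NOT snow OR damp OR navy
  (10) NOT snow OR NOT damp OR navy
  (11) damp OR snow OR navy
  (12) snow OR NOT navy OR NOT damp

Suppose snow = false.
From the singleton clause (damp), damp = true.
From the singleton clause (navy), navy = true.
But (NOT navy) is also a unit clause — contradiction.
So snow must be the other value — set snow = true.
From the singleton clause (NOT navy), navy = false.
From the singleton clause (NOT damp), damp = false.
But (damp) is also a unit clause — contradiction.
Either choice for snow ends in contradiction.

UNSATISFIABLE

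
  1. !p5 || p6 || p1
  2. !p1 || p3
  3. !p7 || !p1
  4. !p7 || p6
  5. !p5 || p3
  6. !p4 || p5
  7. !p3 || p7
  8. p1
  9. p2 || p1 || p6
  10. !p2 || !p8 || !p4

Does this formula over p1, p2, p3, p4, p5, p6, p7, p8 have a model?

From the singleton clause (p1), p1 = true.
From the singleton clause (p3), p3 = true.
From the singleton clause (!p7), p7 = false.
Now (p7) is unsatisfied and unit — conflict.
No assignment satisfies every clause.

Unsatisfiable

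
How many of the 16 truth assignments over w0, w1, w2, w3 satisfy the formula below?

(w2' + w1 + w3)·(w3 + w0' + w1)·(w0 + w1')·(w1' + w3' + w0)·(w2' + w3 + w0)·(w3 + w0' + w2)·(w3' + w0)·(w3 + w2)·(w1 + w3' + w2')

4

There are 2^4 = 16 truth assignments over (w0, w1, w2, w3).
Split on w3. With w3 = 1, the clauses containing w3 are satisfied and w3' drops from the rest; 3 of the 2^3 = 8 assignments to the other variables satisfy what remains.
With w3 = 0, by the same count on the reduced clause set, 1 assignment works.
(One model: w0=T, w1=F, w2=F, w3=T.)
Total: 3 + 1 = 4.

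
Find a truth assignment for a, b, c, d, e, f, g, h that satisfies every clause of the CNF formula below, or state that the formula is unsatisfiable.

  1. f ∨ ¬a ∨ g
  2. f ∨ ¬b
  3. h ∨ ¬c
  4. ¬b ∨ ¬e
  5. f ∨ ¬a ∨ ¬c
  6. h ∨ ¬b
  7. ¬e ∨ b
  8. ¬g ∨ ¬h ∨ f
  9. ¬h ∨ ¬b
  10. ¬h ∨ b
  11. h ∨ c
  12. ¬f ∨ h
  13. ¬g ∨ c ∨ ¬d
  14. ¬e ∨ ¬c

UNSATISFIABLE

Suppose f = True.
From the singleton clause (h), h = True.
From the singleton clause (¬b), b = False.
That conflicts with the unit clause (b).
Backtrack on f: now try f = False.
From the singleton clause (¬b), b = False.
From the singleton clause (¬e), e = False.
From the singleton clause (¬h), h = False.
From the singleton clause (¬c), c = False.
That conflicts with the unit clause (c).
Either choice for f ends in contradiction.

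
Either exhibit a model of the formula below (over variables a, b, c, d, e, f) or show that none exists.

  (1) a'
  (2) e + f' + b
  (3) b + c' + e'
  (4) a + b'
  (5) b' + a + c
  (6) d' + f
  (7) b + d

a: 0,  b: 0,  c: 0,  d: 1,  e: 1,  f: 1

(a') alone gives a = 0.
(b') alone gives b = 0.
(d) alone gives d = 1.
(f) alone gives f = 1.
(e) alone gives e = 1.
(c') alone gives c = 0.
All clauses are satisfied.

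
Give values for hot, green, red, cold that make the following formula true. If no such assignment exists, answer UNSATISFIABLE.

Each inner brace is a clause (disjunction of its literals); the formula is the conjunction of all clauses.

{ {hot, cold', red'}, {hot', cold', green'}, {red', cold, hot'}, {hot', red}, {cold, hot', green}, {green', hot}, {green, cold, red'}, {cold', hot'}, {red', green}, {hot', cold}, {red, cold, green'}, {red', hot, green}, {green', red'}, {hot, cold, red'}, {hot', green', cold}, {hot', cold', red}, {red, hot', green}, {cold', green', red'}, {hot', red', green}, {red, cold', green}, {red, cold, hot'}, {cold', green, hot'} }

hot ↦ 0,  green ↦ 0,  red ↦ 0,  cold ↦ 0

Suppose hot = 0.
Unit clause (green') forces green = 0.
Unit clause (red') forces red = 0.
Unit clause (cold') forces cold = 0.
This assignment satisfies each clause.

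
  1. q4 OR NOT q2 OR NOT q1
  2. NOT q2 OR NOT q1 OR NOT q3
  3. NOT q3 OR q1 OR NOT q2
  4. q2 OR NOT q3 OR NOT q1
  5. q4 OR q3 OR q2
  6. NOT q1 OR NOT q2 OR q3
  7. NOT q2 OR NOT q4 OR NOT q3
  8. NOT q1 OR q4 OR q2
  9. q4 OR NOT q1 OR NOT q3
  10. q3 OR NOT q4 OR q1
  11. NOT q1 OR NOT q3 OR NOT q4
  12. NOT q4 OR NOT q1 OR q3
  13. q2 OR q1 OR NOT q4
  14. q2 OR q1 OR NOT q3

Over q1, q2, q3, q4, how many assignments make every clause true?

1

There are 2^4 = 16 truth assignments over (q1, q2, q3, q4).
Check each against the 14 clauses (columns in the order q1, q2, q3, q4):
  F F F F  ✗ fails (q4 OR q3 OR q2)
  F F F T  ✗ fails (q3 OR NOT q4 OR q1)
  F F T F  ✗ fails (q2 OR q1 OR NOT q3)
  F F T T  ✗ fails (q2 OR q1 OR NOT q4)
  F T F F  ✓ satisfies all
  F T F T  ✗ fails (q3 OR NOT q4 OR q1)
  F T T F  ✗ fails (NOT q3 OR q1 OR NOT q2)
  F T T T  ✗ fails (NOT q3 OR q1 OR NOT q2)
  T F F F  ✗ fails (q4 OR q3 OR q2)
  T F F T  ✗ fails (NOT q4 OR NOT q1 OR q3)
  T F T F  ✗ fails (q2 OR NOT q3 OR NOT q1)
  T F T T  ✗ fails (q2 OR NOT q3 OR NOT q1)
  T T F F  ✗ fails (q4 OR NOT q2 OR NOT q1)
  T T F T  ✗ fails (NOT q1 OR NOT q2 OR q3)
  T T T F  ✗ fails (q4 OR NOT q2 OR NOT q1)
  T T T T  ✗ fails (NOT q2 OR NOT q1 OR NOT q3)
1 of the 16 rows is a model.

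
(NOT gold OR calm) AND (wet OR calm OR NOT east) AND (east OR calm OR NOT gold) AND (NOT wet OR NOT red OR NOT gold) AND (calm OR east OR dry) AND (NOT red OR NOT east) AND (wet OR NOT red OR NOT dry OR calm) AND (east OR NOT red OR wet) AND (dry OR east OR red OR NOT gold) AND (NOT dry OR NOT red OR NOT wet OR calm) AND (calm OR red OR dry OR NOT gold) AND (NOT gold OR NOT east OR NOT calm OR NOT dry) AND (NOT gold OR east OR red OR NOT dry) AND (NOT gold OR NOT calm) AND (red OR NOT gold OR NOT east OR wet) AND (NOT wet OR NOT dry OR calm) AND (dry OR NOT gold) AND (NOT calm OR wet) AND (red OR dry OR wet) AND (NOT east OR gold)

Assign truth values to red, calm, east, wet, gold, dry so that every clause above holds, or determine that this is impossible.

Try gold = false.
The clause (NOT east) is unit, so east = false.
Try calm = false.
The clause (dry) is unit, so dry = true.
The clause (NOT wet) is unit, so wet = false.
The clause (NOT red) is unit, so red = false.
Every clause now holds.

red: false; calm: false; east: false; wet: false; gold: false; dry: true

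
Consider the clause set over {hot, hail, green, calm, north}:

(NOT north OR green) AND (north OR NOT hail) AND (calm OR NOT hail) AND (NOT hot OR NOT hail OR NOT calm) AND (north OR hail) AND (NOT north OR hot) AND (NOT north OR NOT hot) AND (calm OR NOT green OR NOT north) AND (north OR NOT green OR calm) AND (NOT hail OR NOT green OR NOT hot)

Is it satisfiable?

No

Case north = false:
(NOT hail) alone gives hail = false.
But (hail) is also a unit clause — contradiction.
Backtrack on north: now try north = true.
(green) alone gives green = true.
(hot) alone gives hot = true.
But (NOT hot) is also a unit clause — contradiction.
Either choice for north ends in contradiction.
No assignment satisfies every clause.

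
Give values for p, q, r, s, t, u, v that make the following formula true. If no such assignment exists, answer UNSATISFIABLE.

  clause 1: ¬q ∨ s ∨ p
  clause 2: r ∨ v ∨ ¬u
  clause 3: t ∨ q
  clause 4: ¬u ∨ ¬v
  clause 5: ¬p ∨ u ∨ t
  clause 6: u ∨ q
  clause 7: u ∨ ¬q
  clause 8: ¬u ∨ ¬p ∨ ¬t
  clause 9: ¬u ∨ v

Suppose t = True.
Suppose u = False.
From the singleton clause (q), q = True.
But (¬q) is also a unit clause — contradiction.
That branch fails; take u = True instead.
From the singleton clause (¬v), v = False.
But (v) is also a unit clause — contradiction.
Both values of u lead to a conflict.
That branch fails; take t = False instead.
From the singleton clause (q), q = True.
From the singleton clause (u), u = True.
From the singleton clause (¬v), v = False.
But (v) is also a unit clause — contradiction.
Both values of t lead to a conflict.

UNSATISFIABLE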